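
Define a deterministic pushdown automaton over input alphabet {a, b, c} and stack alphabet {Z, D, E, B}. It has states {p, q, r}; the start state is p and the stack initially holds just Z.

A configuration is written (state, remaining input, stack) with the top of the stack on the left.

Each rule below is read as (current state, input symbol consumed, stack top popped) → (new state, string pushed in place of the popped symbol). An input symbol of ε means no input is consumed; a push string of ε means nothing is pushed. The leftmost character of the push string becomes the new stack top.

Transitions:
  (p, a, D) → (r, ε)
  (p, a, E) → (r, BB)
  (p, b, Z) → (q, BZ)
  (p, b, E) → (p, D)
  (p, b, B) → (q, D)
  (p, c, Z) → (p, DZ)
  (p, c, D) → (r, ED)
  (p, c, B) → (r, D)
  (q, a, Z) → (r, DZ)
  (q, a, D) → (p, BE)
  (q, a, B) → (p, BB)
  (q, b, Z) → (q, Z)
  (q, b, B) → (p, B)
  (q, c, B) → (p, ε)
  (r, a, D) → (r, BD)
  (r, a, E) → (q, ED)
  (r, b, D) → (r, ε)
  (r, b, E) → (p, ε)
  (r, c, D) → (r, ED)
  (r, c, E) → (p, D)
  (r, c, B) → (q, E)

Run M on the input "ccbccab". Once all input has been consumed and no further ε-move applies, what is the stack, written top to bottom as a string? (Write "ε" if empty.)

(p, ccbccab, Z)
  read c, top Z: go to p, push DZ → (p, cbccab, DZ)
  read c, top D: go to r, push ED → (r, bccab, EDZ)
  read b, top E: go to p, push ε → (p, ccab, DZ)
  read c, top D: go to r, push ED → (r, cab, EDZ)
  read c, top E: go to p, push D → (p, ab, DDZ)
  read a, top D: go to r, push ε → (r, b, DZ)
  read b, top D: go to r, push ε → (r, ε, Z)
All input consumed in state r with stack Z.

Z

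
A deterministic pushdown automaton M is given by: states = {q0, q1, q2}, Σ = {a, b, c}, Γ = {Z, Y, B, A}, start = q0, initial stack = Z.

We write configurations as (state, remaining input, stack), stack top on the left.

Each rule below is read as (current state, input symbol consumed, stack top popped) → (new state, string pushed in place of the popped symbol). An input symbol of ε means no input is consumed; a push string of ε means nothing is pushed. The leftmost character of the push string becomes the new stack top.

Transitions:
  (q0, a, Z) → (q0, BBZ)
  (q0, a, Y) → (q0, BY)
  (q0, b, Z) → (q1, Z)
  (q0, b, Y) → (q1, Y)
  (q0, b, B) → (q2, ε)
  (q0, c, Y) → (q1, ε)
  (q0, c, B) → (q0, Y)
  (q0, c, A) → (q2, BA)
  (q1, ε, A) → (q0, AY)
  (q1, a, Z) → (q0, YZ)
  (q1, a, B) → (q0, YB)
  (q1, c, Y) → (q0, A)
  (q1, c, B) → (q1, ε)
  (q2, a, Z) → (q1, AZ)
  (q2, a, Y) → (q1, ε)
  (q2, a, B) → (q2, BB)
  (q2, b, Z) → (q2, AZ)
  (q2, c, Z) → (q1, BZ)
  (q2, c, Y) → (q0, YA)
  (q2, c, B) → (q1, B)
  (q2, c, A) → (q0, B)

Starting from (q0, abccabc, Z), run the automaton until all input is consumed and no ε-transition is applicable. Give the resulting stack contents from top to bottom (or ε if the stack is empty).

AZ

(q0, abccabc, Z)
  read a, top Z: go to q0, push BBZ → (q0, bccabc, BBZ)
  read b, top B: go to q2, push ε → (q2, ccabc, BZ)
  read c, top B: go to q1, push B → (q1, cabc, BZ)
  read c, top B: go to q1, push ε → (q1, abc, Z)
  read a, top Z: go to q0, push YZ → (q0, bc, YZ)
  read b, top Y: go to q1, push Y → (q1, c, YZ)
  read c, top Y: go to q0, push A → (q0, ε, AZ)
All input consumed in state q0 with stack AZ.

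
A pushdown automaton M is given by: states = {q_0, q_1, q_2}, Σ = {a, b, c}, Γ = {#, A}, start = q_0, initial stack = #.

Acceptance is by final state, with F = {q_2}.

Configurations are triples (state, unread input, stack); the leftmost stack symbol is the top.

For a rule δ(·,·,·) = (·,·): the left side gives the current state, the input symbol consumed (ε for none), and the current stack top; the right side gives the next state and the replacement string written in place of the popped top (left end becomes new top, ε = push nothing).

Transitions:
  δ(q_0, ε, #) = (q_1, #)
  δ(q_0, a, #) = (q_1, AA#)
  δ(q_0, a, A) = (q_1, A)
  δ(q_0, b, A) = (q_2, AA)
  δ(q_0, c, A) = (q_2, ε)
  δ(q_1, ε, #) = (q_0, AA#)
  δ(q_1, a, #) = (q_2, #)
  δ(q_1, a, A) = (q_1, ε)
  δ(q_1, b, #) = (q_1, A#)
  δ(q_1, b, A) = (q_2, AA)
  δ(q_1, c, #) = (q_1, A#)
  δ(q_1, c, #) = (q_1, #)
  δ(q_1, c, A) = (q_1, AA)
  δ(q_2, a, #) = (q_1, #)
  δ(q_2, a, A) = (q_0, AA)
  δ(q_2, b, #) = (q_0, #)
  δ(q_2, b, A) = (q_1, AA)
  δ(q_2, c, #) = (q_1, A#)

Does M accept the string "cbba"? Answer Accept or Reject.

Reject

No computation consumes all input and reaches a final state.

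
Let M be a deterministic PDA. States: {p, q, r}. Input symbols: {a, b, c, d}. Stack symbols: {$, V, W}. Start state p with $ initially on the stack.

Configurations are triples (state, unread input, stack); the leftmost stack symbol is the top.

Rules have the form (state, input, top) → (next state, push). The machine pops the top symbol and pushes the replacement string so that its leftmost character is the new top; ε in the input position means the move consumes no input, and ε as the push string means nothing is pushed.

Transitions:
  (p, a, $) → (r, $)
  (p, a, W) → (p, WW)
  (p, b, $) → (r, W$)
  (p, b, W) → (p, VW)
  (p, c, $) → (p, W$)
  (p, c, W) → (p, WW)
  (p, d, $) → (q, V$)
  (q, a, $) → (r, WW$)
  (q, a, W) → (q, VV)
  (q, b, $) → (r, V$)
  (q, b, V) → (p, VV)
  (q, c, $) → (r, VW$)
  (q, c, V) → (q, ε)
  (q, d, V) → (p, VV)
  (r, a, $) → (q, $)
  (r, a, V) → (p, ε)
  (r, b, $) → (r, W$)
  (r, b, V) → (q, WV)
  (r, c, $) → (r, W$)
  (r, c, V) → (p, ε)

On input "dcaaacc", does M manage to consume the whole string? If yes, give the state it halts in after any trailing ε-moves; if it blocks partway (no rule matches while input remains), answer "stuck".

stuck

(p, dcaaacc, $)
  read d, top $: go to q, push V$ → (q, caaacc, V$)
  read c, top V: go to q, push ε → (q, aaacc, $)
  read a, top $: go to r, push WW$ → (r, aacc, WW$)
No transition for (r, a, top W); M blocks with input aacc remaining.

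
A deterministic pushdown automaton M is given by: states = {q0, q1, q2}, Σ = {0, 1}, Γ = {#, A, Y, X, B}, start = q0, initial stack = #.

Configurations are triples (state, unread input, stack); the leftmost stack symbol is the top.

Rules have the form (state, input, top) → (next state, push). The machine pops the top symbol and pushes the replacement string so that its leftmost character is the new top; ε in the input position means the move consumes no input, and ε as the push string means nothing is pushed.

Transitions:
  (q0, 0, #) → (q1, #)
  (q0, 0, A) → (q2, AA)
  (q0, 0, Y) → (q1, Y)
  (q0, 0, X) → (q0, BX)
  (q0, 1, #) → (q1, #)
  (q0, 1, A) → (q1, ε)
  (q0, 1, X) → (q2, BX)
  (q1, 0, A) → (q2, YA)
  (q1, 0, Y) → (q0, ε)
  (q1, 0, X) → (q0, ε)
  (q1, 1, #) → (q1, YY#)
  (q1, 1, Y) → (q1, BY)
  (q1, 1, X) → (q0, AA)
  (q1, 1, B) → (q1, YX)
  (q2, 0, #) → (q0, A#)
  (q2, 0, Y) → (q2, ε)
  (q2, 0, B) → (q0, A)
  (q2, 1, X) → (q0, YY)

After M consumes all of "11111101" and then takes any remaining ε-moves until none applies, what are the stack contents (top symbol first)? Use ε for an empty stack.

BXYXYY#

(q0, 11111101, #)
  read 1, top #: go to q1, push # → (q1, 1111101, #)
  read 1, top #: go to q1, push YY# → (q1, 111101, YY#)
  read 1, top Y: go to q1, push BY → (q1, 11101, BYY#)
  read 1, top B: go to q1, push YX → (q1, 1101, YXYY#)
  read 1, top Y: go to q1, push BY → (q1, 101, BYXYY#)
  read 1, top B: go to q1, push YX → (q1, 01, YXYXYY#)
  read 0, top Y: go to q0, push ε → (q0, 1, XYXYY#)
  read 1, top X: go to q2, push BX → (q2, ε, BXYXYY#)
All input consumed in state q2 with stack BXYXYY#.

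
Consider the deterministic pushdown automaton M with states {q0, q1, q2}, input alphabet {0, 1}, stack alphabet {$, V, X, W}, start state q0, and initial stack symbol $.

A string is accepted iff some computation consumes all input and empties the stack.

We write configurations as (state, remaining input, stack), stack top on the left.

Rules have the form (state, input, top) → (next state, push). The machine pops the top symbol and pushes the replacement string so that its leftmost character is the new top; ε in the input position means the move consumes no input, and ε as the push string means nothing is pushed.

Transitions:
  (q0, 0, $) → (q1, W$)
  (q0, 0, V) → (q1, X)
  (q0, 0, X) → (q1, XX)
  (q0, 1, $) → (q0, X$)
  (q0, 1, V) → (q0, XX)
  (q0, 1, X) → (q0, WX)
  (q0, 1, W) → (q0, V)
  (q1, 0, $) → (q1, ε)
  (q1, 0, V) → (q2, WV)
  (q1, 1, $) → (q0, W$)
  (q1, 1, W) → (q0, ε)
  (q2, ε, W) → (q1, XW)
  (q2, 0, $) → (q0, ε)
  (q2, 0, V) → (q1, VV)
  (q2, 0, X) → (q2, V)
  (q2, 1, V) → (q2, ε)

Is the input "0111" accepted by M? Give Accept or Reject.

Reject

(q0, 0111, $) ⊢ (q1, 111, W$) ⊢ (q0, 11, $) ⊢ (q0, 1, X$) ⊢ (q0, ε, WX$)
All input consumed; stack is WX$, not empty, and no further ε-move applies.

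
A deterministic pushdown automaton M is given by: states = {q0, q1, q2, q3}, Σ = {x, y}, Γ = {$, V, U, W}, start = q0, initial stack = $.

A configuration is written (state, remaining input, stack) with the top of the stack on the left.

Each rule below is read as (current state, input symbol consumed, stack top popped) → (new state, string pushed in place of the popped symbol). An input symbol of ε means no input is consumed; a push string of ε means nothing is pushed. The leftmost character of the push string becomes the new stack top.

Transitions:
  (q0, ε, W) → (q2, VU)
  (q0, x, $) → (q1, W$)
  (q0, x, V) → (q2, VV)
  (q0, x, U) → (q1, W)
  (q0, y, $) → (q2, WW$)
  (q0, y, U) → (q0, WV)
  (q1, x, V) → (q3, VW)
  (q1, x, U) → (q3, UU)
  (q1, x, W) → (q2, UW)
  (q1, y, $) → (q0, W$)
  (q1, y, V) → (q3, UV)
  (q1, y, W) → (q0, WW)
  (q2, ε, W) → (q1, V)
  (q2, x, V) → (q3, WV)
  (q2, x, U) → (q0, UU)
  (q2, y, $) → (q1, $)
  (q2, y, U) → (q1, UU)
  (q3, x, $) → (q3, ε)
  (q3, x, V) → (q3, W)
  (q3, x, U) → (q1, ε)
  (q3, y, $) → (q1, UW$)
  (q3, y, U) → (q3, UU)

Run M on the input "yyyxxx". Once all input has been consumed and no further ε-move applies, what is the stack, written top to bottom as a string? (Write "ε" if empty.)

UVW$

(q0, yyyxxx, $)
  read y, top $: go to q2, push WW$ → (q2, yyxxx, WW$)
  ε-move, top W: go to q1, push V → (q1, yyxxx, VW$)
  read y, top V: go to q3, push UV → (q3, yxxx, UVW$)
  read y, top U: go to q3, push UU → (q3, xxx, UUVW$)
  read x, top U: go to q1, push ε → (q1, xx, UVW$)
  read x, top U: go to q3, push UU → (q3, x, UUVW$)
  read x, top U: go to q1, push ε → (q1, ε, UVW$)
All input consumed in state q1 with stack UVW$.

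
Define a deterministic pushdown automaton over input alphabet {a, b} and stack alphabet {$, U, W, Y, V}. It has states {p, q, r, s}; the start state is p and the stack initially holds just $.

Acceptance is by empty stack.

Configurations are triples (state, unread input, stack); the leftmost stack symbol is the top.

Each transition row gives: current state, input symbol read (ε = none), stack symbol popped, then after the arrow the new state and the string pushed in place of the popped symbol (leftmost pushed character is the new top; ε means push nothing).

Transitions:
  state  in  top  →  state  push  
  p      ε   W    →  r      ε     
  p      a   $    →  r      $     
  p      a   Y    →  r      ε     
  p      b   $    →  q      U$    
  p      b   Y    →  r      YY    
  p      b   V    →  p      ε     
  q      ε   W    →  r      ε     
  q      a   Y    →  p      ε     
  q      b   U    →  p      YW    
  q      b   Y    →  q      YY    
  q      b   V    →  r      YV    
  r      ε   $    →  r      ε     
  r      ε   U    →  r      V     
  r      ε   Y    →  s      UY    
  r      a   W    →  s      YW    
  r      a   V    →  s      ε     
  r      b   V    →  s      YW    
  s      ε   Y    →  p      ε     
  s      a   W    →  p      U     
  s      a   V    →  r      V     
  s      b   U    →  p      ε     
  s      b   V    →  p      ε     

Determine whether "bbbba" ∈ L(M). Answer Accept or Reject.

Reject

(p, bbbba, $) ⊢ (q, bbba, U$) ⊢ (p, bba, YW$) ⊢ (r, ba, YYW$) ⊢ (s, ba, UYYW$) ⊢ (p, a, YYW$) ⊢ (r, ε, YW$) ⊢ (s, ε, UYW$)
All input consumed; stack is UYW$, not empty, and no further ε-move applies.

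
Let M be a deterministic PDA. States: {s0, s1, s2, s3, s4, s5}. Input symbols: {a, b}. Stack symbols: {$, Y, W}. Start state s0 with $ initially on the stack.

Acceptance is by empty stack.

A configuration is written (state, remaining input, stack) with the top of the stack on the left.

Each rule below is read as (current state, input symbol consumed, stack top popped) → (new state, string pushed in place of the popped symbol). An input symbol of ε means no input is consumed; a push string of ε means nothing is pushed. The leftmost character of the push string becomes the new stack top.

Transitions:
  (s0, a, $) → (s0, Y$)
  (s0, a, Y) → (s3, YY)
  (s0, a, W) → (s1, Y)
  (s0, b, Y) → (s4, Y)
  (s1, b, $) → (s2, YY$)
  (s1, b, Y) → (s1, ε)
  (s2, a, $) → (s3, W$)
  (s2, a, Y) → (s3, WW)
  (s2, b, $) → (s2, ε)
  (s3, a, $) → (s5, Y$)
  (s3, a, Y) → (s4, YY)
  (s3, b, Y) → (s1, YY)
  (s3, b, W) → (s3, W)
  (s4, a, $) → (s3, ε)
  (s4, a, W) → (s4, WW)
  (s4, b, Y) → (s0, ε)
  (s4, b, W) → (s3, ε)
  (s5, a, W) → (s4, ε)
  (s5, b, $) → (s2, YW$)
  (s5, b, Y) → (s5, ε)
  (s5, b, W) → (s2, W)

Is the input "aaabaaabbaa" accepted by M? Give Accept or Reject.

Reject

(s0, aaabaaabbaa, $)
  read a, top $: go to s0, push Y$ → (s0, aabaaabbaa, Y$)
  read a, top Y: go to s3, push YY → (s3, abaaabbaa, YY$)
  read a, top Y: go to s4, push YY → (s4, baaabbaa, YYY$)
  read b, top Y: go to s0, push ε → (s0, aaabbaa, YY$)
  read a, top Y: go to s3, push YY → (s3, aabbaa, YYY$)
  read a, top Y: go to s4, push YY → (s4, abbaa, YYYY$)
No transition applies at (s4, abbaa, YYYY$); input not fully consumed.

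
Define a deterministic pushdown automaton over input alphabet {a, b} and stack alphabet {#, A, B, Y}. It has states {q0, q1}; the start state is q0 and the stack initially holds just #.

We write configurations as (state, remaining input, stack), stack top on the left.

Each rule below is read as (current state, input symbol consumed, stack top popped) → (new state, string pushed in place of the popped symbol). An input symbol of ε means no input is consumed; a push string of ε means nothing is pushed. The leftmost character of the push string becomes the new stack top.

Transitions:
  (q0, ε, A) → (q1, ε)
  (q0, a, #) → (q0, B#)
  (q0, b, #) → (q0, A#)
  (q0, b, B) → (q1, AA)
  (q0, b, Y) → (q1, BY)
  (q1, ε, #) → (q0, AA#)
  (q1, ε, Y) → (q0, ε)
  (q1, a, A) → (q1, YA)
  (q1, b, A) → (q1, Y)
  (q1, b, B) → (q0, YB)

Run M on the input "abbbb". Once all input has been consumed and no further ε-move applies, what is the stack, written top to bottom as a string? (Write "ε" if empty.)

A#

(q0, abbbb, #)
  read a, top #: go to q0, push B# → (q0, bbbb, B#)
  read b, top B: go to q1, push AA → (q1, bbb, AA#)
  read b, top A: go to q1, push Y → (q1, bb, YA#)
  ε-move, top Y: go to q0, push ε → (q0, bb, A#)
  ε-move, top A: go to q1, push ε → (q1, bb, #)
  ε-move, top #: go to q0, push AA# → (q0, bb, AA#)
  ε-move, top A: go to q1, push ε → (q1, bb, A#)
  read b, top A: go to q1, push Y → (q1, b, Y#)
  ε-move, top Y: go to q0, push ε → (q0, b, #)
  read b, top #: go to q0, push A# → (q0, ε, A#)
  ε-move, top A: go to q1, push ε → (q1, ε, #)
  ε-move, top #: go to q0, push AA# → (q0, ε, AA#)
  ε-move, top A: go to q1, push ε → (q1, ε, A#)
All input consumed in state q1 with stack A#.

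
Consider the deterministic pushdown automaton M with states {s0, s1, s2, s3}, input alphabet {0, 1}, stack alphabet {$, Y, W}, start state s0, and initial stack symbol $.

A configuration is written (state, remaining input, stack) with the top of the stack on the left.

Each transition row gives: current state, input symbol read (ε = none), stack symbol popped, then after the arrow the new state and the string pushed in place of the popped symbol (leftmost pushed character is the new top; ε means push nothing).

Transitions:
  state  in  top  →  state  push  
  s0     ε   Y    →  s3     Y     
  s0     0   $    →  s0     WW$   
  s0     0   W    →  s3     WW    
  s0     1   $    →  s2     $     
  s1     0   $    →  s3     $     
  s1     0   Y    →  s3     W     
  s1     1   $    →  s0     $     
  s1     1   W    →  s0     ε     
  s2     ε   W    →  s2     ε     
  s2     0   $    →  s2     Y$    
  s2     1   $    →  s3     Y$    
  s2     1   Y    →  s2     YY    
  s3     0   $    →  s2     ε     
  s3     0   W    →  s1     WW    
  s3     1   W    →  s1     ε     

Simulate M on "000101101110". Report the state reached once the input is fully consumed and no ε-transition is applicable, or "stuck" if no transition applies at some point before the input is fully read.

stuck

(s0, 000101101110, $) ⊢ (s0, 00101101110, WW$) ⊢ (s3, 0101101110, WWW$) ⊢ (s1, 101101110, WWWW$) ⊢ (s0, 01101110, WWW$) ⊢ (s3, 1101110, WWWW$) ⊢ (s1, 101110, WWW$) ⊢ (s0, 01110, WW$) ⊢ (s3, 1110, WWW$) ⊢ (s1, 110, WW$) ⊢ (s0, 10, W$)
No transition for (s0, 1, top W); M blocks with input 10 remaining.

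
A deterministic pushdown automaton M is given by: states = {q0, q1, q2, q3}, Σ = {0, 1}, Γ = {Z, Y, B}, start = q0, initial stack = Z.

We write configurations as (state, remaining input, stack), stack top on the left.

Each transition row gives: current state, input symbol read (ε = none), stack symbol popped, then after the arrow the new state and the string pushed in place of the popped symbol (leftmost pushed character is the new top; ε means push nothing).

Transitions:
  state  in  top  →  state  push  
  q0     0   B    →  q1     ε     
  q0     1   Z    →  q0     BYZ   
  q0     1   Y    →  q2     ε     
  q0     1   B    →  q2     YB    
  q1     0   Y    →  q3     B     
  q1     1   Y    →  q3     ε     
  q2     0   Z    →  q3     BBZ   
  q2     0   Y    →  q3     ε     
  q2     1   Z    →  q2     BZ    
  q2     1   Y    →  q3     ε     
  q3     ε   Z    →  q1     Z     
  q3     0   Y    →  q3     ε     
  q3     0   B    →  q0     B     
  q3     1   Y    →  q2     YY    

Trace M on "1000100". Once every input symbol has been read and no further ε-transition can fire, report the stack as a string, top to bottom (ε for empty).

BZ

(q0, 1000100, Z) ⊢ (q0, 000100, BYZ) ⊢ (q1, 00100, YZ) ⊢ (q3, 0100, BZ) ⊢ (q0, 100, BZ) ⊢ (q2, 00, YBZ) ⊢ (q3, 0, BZ) ⊢ (q0, ε, BZ)
All input consumed in state q0 with stack BZ.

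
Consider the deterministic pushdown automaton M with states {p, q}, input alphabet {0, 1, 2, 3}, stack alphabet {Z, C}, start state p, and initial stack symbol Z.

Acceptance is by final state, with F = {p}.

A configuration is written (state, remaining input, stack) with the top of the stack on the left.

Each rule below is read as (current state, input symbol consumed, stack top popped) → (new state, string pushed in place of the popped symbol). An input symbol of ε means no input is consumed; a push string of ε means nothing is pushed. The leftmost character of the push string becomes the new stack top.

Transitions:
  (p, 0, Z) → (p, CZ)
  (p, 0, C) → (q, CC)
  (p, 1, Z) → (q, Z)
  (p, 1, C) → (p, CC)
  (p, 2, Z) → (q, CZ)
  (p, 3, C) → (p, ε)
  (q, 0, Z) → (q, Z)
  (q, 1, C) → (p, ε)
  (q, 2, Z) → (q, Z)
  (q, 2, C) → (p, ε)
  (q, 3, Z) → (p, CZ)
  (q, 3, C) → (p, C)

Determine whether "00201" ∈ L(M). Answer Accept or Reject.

Accept

(p, 00201, Z) ⊢ (p, 0201, CZ) ⊢ (q, 201, CCZ) ⊢ (p, 01, CZ) ⊢ (q, 1, CCZ) ⊢ (p, ε, CZ)
All input consumed; state p ∈ F.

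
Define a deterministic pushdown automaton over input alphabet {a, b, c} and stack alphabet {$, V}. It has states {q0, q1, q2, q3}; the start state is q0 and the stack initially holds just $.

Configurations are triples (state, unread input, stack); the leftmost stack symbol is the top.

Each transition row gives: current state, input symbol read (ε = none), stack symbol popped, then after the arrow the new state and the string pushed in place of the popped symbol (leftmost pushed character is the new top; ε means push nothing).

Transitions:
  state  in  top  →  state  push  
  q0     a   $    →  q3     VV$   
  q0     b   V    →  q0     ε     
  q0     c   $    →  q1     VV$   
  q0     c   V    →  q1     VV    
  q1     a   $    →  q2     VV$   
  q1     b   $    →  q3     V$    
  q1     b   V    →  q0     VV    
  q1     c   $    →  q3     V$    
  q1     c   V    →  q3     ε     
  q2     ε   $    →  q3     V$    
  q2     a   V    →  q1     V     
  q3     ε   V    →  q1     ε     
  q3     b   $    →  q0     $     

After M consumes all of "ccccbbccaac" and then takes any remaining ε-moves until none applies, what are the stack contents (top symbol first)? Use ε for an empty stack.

(q0, ccccbbccaac, $)
  read c, top $: go to q1, push VV$ → (q1, cccbbccaac, VV$)
  read c, top V: go to q3, push ε → (q3, ccbbccaac, V$)
  ε-move, top V: go to q1, push ε → (q1, ccbbccaac, $)
  read c, top $: go to q3, push V$ → (q3, cbbccaac, V$)
  ε-move, top V: go to q1, push ε → (q1, cbbccaac, $)
  read c, top $: go to q3, push V$ → (q3, bbccaac, V$)
  ε-move, top V: go to q1, push ε → (q1, bbccaac, $)
  read b, top $: go to q3, push V$ → (q3, bccaac, V$)
  ε-move, top V: go to q1, push ε → (q1, bccaac, $)
  read b, top $: go to q3, push V$ → (q3, ccaac, V$)
  ε-move, top V: go to q1, push ε → (q1, ccaac, $)
  read c, top $: go to q3, push V$ → (q3, caac, V$)
  ε-move, top V: go to q1, push ε → (q1, caac, $)
  read c, top $: go to q3, push V$ → (q3, aac, V$)
  ε-move, top V: go to q1, push ε → (q1, aac, $)
  read a, top $: go to q2, push VV$ → (q2, ac, VV$)
  read a, top V: go to q1, push V → (q1, c, VV$)
  read c, top V: go to q3, push ε → (q3, ε, V$)
  ε-move, top V: go to q1, push ε → (q1, ε, $)
All input consumed in state q1 with stack $.

$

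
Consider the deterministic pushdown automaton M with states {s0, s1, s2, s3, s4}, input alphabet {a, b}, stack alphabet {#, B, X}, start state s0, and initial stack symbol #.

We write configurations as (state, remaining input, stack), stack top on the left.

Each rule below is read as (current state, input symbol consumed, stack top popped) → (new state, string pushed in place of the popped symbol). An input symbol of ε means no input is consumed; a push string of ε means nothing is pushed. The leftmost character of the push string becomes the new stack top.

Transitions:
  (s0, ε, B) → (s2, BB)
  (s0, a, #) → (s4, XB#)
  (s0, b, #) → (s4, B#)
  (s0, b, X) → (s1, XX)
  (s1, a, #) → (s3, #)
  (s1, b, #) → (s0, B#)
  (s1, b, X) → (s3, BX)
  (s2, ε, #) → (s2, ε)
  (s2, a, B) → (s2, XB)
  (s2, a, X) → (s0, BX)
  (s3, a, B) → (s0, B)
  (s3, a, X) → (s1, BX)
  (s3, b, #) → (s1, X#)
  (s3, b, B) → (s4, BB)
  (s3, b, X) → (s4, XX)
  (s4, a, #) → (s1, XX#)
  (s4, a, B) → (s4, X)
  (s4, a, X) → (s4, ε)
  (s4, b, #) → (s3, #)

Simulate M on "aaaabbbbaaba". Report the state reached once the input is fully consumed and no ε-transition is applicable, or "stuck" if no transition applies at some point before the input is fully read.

(s0, aaaabbbbaaba, #) ⊢ (s4, aaabbbbaaba, XB#) ⊢ (s4, aabbbbaaba, B#) ⊢ (s4, abbbbaaba, X#) ⊢ (s4, bbbbaaba, #) ⊢ (s3, bbbaaba, #) ⊢ (s1, bbaaba, X#) ⊢ (s3, baaba, BX#) ⊢ (s4, aaba, BBX#) ⊢ (s4, aba, XBX#) ⊢ (s4, ba, BX#)
No transition for (s4, b, top B); M blocks with input ba remaining.

stuck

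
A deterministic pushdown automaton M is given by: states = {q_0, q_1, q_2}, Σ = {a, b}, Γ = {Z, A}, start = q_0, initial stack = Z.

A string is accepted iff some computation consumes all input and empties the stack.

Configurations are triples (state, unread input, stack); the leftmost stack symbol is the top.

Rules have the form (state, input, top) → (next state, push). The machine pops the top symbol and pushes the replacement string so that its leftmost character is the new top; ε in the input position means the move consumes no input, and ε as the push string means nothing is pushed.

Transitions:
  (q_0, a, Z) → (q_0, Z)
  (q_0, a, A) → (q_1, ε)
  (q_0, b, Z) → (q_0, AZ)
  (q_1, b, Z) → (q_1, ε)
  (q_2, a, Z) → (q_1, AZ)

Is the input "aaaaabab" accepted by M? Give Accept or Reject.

(q_0, aaaaabab, Z) ⊢ (q_0, aaaabab, Z) ⊢ (q_0, aaabab, Z) ⊢ (q_0, aabab, Z) ⊢ (q_0, abab, Z) ⊢ (q_0, bab, Z) ⊢ (q_0, ab, AZ) ⊢ (q_1, b, Z) ⊢ (q_1, ε, ε)
All input consumed and the stack is empty.

Accept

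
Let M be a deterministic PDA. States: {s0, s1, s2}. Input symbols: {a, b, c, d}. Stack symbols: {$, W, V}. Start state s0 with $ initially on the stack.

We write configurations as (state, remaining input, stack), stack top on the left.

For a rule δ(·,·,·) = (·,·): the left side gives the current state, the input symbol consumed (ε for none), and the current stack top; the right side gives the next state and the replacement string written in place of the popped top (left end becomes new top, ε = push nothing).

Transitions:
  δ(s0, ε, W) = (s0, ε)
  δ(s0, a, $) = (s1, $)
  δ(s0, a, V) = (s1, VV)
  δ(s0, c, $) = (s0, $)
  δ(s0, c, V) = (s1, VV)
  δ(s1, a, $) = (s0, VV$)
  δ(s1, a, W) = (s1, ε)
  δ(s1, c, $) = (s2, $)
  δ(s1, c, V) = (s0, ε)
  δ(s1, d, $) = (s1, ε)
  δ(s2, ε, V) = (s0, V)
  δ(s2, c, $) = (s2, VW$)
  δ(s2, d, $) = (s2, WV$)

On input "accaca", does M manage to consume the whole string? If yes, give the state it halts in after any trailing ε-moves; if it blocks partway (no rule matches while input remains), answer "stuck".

(s0, accaca, $)
  read a, top $: go to s1, push $ → (s1, ccaca, $)
  read c, top $: go to s2, push $ → (s2, caca, $)
  read c, top $: go to s2, push VW$ → (s2, aca, VW$)
  ε-move, top V: go to s0, push V → (s0, aca, VW$)
  read a, top V: go to s1, push VV → (s1, ca, VVW$)
  read c, top V: go to s0, push ε → (s0, a, VW$)
  read a, top V: go to s1, push VV → (s1, ε, VVW$)
All input consumed; M is in state s1.

s1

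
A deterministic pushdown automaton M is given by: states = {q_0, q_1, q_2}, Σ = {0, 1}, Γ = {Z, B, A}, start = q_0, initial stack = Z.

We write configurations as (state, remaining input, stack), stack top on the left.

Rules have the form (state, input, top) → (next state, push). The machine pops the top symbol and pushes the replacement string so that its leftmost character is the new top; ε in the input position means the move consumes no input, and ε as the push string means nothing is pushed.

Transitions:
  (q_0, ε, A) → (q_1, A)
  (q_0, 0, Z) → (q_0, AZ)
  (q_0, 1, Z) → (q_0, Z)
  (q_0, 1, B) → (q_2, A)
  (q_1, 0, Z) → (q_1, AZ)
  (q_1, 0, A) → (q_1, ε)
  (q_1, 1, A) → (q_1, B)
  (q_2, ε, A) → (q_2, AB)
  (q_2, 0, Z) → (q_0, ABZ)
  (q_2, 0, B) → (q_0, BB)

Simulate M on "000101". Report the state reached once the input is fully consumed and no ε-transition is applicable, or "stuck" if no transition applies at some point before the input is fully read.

stuck

(q_0, 000101, Z)
  read 0, top Z: go to q_0, push AZ → (q_0, 00101, AZ)
  ε-move, top A: go to q_1, push A → (q_1, 00101, AZ)
  read 0, top A: go to q_1, push ε → (q_1, 0101, Z)
  read 0, top Z: go to q_1, push AZ → (q_1, 101, AZ)
  read 1, top A: go to q_1, push B → (q_1, 01, BZ)
No transition for (q_1, 0, top B); M blocks with input 01 remaining.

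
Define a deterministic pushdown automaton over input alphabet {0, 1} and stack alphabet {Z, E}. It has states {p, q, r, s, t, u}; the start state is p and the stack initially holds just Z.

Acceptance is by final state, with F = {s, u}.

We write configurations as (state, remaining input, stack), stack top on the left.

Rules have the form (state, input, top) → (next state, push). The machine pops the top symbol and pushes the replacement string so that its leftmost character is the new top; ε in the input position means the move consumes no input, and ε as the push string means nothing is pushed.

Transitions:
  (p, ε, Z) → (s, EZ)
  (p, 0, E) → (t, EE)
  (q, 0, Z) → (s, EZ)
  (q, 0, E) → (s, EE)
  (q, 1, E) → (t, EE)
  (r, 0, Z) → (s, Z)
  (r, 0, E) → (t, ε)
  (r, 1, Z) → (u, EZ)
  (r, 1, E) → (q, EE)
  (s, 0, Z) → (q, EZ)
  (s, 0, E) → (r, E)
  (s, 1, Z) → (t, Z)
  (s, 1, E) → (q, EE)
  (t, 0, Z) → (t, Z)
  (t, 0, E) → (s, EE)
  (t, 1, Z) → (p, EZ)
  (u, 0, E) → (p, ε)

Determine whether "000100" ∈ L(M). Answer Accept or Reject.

Accept

(p, 000100, Z)
  ε-move, top Z: go to s, push EZ → (s, 000100, EZ)
  read 0, top E: go to r, push E → (r, 00100, EZ)
  read 0, top E: go to t, push ε → (t, 0100, Z)
  read 0, top Z: go to t, push Z → (t, 100, Z)
  read 1, top Z: go to p, push EZ → (p, 00, EZ)
  read 0, top E: go to t, push EE → (t, 0, EEZ)
  read 0, top E: go to s, push EE → (s, ε, EEEZ)
All input consumed; state s ∈ F.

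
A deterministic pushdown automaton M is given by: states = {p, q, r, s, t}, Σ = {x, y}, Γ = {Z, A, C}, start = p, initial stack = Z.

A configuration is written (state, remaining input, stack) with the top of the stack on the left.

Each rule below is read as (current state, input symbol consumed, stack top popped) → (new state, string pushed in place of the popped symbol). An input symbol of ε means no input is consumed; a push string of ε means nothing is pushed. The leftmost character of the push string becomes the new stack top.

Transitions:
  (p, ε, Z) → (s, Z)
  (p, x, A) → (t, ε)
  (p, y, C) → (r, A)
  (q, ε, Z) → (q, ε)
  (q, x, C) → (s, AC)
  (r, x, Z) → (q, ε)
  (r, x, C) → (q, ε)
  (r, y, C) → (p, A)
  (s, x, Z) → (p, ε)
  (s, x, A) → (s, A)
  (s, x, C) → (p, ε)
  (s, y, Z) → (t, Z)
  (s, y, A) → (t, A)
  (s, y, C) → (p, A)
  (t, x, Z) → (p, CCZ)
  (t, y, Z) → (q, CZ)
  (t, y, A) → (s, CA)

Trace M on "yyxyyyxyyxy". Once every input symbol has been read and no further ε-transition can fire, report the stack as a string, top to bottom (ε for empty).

(p, yyxyyyxyyxy, Z)
  ε-move, top Z: go to s, push Z → (s, yyxyyyxyyxy, Z)
  read y, top Z: go to t, push Z → (t, yxyyyxyyxy, Z)
  read y, top Z: go to q, push CZ → (q, xyyyxyyxy, CZ)
  read x, top C: go to s, push AC → (s, yyyxyyxy, ACZ)
  read y, top A: go to t, push A → (t, yyxyyxy, ACZ)
  read y, top A: go to s, push CA → (s, yxyyxy, CACZ)
  read y, top C: go to p, push A → (p, xyyxy, AACZ)
  read x, top A: go to t, push ε → (t, yyxy, ACZ)
  read y, top A: go to s, push CA → (s, yxy, CACZ)
  read y, top C: go to p, push A → (p, xy, AACZ)
  read x, top A: go to t, push ε → (t, y, ACZ)
  read y, top A: go to s, push CA → (s, ε, CACZ)
All input consumed in state s with stack CACZ.

CACZ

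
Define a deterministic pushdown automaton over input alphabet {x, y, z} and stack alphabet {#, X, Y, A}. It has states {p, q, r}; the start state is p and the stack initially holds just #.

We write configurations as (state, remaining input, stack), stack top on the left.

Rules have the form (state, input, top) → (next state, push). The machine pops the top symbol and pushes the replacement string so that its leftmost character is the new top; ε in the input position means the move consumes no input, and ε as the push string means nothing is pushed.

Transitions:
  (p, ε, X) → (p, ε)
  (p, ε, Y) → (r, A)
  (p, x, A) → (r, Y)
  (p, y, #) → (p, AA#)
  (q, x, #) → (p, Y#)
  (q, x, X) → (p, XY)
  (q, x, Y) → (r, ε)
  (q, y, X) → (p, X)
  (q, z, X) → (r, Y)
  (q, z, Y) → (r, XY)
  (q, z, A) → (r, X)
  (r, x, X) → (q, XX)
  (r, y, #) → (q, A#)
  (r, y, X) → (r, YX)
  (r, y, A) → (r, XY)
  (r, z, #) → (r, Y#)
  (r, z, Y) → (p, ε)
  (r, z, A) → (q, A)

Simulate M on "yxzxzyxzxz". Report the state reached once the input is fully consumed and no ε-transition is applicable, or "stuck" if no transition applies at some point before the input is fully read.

(p, yxzxzyxzxz, #) ⊢ (p, xzxzyxzxz, AA#) ⊢ (r, zxzyxzxz, YA#) ⊢ (p, xzyxzxz, A#) ⊢ (r, zyxzxz, Y#) ⊢ (p, yxzxz, #) ⊢ (p, xzxz, AA#) ⊢ (r, zxz, YA#) ⊢ (p, xz, A#) ⊢ (r, z, Y#) ⊢ (p, ε, #)
All input consumed; M is in state p.

p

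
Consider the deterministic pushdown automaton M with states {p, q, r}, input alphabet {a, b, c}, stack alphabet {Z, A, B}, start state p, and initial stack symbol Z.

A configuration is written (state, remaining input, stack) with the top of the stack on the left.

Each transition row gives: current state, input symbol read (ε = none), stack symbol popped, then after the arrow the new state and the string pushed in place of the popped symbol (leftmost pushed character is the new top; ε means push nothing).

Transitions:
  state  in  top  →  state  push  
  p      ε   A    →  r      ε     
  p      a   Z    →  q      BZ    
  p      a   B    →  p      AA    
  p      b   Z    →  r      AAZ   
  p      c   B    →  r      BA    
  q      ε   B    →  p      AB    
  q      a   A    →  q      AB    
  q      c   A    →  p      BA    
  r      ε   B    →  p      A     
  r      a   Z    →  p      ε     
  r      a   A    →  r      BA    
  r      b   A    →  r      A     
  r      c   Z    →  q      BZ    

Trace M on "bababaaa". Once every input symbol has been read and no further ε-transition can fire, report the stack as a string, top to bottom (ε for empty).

AAZ

(p, bababaaa, Z)
  read b, top Z: go to r, push AAZ → (r, ababaaa, AAZ)
  read a, top A: go to r, push BA → (r, babaaa, BAAZ)
  ε-move, top B: go to p, push A → (p, babaaa, AAAZ)
  ε-move, top A: go to r, push ε → (r, babaaa, AAZ)
  read b, top A: go to r, push A → (r, abaaa, AAZ)
  read a, top A: go to r, push BA → (r, baaa, BAAZ)
  ε-move, top B: go to p, push A → (p, baaa, AAAZ)
  ε-move, top A: go to r, push ε → (r, baaa, AAZ)
  read b, top A: go to r, push A → (r, aaa, AAZ)
  read a, top A: go to r, push BA → (r, aa, BAAZ)
  ε-move, top B: go to p, push A → (p, aa, AAAZ)
  ε-move, top A: go to r, push ε → (r, aa, AAZ)
  read a, top A: go to r, push BA → (r, a, BAAZ)
  ε-move, top B: go to p, push A → (p, a, AAAZ)
  ε-move, top A: go to r, push ε → (r, a, AAZ)
  read a, top A: go to r, push BA → (r, ε, BAAZ)
  ε-move, top B: go to p, push A → (p, ε, AAAZ)
  ε-move, top A: go to r, push ε → (r, ε, AAZ)
All input consumed in state r with stack AAZ.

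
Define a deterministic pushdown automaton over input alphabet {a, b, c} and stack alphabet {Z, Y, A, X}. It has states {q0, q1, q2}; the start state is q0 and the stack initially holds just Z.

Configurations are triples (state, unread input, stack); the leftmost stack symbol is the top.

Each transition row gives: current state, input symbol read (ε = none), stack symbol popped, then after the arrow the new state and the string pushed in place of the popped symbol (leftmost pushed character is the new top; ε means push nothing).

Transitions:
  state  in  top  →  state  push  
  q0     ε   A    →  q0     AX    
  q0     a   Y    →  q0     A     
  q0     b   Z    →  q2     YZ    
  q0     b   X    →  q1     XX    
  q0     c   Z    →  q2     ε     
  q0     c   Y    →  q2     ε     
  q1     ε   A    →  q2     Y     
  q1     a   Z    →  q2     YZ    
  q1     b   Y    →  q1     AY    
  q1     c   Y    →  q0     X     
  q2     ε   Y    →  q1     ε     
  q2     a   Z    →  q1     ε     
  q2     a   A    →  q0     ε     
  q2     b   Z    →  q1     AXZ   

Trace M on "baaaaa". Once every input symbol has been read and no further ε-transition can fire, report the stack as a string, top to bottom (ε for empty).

(q0, baaaaa, Z)
  read b, top Z: go to q2, push YZ → (q2, aaaaa, YZ)
  ε-move, top Y: go to q1, push ε → (q1, aaaaa, Z)
  read a, top Z: go to q2, push YZ → (q2, aaaa, YZ)
  ε-move, top Y: go to q1, push ε → (q1, aaaa, Z)
  read a, top Z: go to q2, push YZ → (q2, aaa, YZ)
  ε-move, top Y: go to q1, push ε → (q1, aaa, Z)
  read a, top Z: go to q2, push YZ → (q2, aa, YZ)
  ε-move, top Y: go to q1, push ε → (q1, aa, Z)
  read a, top Z: go to q2, push YZ → (q2, a, YZ)
  ε-move, top Y: go to q1, push ε → (q1, a, Z)
  read a, top Z: go to q2, push YZ → (q2, ε, YZ)
  ε-move, top Y: go to q1, push ε → (q1, ε, Z)
All input consumed in state q1 with stack Z.

Z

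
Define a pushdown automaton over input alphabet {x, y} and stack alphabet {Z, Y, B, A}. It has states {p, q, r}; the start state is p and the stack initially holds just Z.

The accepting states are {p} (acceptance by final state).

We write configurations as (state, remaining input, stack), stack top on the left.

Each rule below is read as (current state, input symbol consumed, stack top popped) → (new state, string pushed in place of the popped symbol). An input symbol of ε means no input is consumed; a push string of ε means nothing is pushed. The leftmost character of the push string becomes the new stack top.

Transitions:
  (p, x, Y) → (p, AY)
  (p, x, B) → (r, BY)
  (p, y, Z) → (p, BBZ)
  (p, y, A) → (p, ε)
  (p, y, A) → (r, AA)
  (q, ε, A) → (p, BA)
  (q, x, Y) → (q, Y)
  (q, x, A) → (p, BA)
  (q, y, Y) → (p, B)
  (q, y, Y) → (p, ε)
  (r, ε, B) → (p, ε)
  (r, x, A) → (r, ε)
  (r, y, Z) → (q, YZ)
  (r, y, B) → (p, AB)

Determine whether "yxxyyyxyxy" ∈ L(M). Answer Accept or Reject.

Reject

No computation consumes all input and reaches a final state.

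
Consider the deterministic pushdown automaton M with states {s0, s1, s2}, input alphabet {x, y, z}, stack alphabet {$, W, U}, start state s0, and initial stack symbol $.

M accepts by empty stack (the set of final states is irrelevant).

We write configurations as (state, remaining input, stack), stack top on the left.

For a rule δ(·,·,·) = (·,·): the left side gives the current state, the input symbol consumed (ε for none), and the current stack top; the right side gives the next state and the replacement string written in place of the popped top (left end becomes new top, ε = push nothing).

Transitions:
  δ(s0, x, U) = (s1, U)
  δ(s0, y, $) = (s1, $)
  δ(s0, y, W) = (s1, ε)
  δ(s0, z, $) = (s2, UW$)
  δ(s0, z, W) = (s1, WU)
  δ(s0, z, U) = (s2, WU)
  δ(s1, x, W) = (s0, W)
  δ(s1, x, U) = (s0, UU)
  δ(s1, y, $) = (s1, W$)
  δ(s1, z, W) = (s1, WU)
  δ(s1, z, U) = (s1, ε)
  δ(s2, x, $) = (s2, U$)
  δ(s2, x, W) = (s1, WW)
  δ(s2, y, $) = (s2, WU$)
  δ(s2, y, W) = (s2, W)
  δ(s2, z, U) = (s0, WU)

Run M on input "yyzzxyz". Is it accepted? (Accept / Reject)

Reject

(s0, yyzzxyz, $) ⊢ (s1, yzzxyz, $) ⊢ (s1, zzxyz, W$) ⊢ (s1, zxyz, WU$) ⊢ (s1, xyz, WUU$) ⊢ (s0, yz, WUU$) ⊢ (s1, z, UU$) ⊢ (s1, ε, U$)
All input consumed; stack is U$, not empty, and no further ε-move applies.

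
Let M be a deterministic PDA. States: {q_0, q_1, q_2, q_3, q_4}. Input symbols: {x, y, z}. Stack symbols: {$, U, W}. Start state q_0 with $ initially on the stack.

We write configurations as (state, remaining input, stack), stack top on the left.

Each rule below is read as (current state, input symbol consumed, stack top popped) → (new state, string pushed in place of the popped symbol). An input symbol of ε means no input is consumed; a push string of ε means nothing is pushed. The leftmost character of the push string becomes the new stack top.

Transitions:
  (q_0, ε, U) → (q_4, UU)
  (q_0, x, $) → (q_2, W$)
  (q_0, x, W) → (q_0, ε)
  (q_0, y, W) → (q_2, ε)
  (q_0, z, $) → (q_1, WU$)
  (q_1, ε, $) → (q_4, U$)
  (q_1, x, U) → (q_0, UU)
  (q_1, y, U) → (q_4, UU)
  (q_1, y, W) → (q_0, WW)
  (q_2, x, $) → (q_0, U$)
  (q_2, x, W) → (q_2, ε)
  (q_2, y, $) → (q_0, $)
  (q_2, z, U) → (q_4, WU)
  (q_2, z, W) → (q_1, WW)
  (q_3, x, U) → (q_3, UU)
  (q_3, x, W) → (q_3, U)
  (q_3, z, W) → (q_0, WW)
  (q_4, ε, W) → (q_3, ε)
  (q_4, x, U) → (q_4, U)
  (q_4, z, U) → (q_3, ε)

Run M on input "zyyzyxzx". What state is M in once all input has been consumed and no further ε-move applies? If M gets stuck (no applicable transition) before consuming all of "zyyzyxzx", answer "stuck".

stuck

(q_0, zyyzyxzx, $)
  read z, top $: go to q_1, push WU$ → (q_1, yyzyxzx, WU$)
  read y, top W: go to q_0, push WW → (q_0, yzyxzx, WWU$)
  read y, top W: go to q_2, push ε → (q_2, zyxzx, WU$)
  read z, top W: go to q_1, push WW → (q_1, yxzx, WWU$)
  read y, top W: go to q_0, push WW → (q_0, xzx, WWWU$)
  read x, top W: go to q_0, push ε → (q_0, zx, WWU$)
No transition for (q_0, z, top W); M blocks with input zx remaining.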